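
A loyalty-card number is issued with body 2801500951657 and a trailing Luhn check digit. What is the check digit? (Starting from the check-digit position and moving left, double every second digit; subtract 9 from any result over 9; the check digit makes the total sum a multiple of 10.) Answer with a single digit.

Partial digits right→left: 7 5 6 1 5 9 0 0 5 1 0 8 2
Double every second digit counting from the check-digit position (so the 1st, 3rd, 5th, ... of the partial from the right).
  doubled (with −9 where >9): 5 3 1 0 1 0 4 → sum 14
  kept as-is: 5 1 9 0 1 8 → sum 24
Total = 14 + 24 = 38.
Check digit = (10 − (38 mod 10)) mod 10 = 2.

2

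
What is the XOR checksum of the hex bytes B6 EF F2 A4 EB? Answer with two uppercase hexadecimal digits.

E4

XOR the bytes together:
  start with 0xB6
  0xB6 ⊕ 0xEF = 0x59
  0x59 ⊕ 0xF2 = 0xAB
  0xAB ⊕ 0xA4 = 0x0F
  0x0F ⊕ 0xEB = 0xE4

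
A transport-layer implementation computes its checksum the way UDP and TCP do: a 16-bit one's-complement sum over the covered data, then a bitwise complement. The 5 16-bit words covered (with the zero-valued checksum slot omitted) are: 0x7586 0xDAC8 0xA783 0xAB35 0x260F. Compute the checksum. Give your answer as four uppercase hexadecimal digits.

36E8

One's-complement addition (fold any carry out of bit 15 back into bit 0):
  0x7586 + 0xDAC8 = 0x1504E → wrap carry → 0x504F
  0x504F + 0xA783 = 0x0F7D2
  0xF7D2 + 0xAB35 = 0x1A307 → wrap carry → 0xA308
  0xA308 + 0x260F = 0x0C917
One's-complement sum = 0xC917.
Checksum = ~0xC917 & 0xFFFF = 0x36E8.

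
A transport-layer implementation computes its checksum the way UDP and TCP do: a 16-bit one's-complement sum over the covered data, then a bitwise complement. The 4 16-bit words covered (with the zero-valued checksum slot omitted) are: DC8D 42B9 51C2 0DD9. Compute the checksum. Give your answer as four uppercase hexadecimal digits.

One's-complement addition (fold any carry out of bit 15 back into bit 0):
  0xDC8D + 0x42B9 = 0x11F46 → wrap carry → 0x1F47
  0x1F47 + 0x51C2 = 0x07109
  0x7109 + 0x0DD9 = 0x07EE2
One's-complement sum = 0x7EE2.
Checksum = ~0x7EE2 & 0xFFFF = 0x811D.

811D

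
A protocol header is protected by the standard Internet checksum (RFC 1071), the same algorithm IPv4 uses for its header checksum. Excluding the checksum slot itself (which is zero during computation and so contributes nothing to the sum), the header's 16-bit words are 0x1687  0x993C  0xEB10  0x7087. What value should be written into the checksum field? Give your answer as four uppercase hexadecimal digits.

F4A3

One's-complement addition (fold any carry out of bit 15 back into bit 0):
  0x1687 + 0x993C = 0x0AFC3
  0xAFC3 + 0xEB10 = 0x19AD3 → wrap carry → 0x9AD4
  0x9AD4 + 0x7087 = 0x10B5B → wrap carry → 0x0B5C
One's-complement sum = 0x0B5C.
Checksum = ~0x0B5C & 0xFFFF = 0xF4A3.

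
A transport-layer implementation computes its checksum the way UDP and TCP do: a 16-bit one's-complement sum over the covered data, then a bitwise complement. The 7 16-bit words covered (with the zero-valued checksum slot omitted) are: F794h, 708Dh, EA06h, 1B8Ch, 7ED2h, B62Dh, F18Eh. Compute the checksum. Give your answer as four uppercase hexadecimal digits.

One's-complement addition (fold any carry out of bit 15 back into bit 0):
  0xF794 + 0x708D = 0x16821 → wrap carry → 0x6822
  0x6822 + 0xEA06 = 0x15228 → wrap carry → 0x5229
  0x5229 + 0x1B8C = 0x06DB5
  0x6DB5 + 0x7ED2 = 0x0EC87
  0xEC87 + 0xB62D = 0x1A2B4 → wrap carry → 0xA2B5
  0xA2B5 + 0xF18E = 0x19443 → wrap carry → 0x9444
One's-complement sum = 0x9444.
Checksum = ~0x9444 & 0xFFFF = 0x6BBB.

6BBB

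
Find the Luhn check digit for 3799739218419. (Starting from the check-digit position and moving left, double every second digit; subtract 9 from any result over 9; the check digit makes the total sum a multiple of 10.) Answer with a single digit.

2

Partial digits right→left: 9 1 4 8 1 2 9 3 7 9 9 7 3
Double every second digit counting from the check-digit position (so the 1st, 3rd, 5th, ... of the partial from the right).
  doubled (with −9 where >9): 9 8 2 9 5 9 6 → sum 48
  kept as-is: 1 8 2 3 9 7 → sum 30
Total = 48 + 30 = 78.
Check digit = (10 − (78 mod 10)) mod 10 = 2.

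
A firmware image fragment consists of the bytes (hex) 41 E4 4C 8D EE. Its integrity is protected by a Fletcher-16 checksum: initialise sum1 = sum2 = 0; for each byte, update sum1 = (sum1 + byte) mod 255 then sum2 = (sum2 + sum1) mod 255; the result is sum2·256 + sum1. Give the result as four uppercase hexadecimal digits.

C8EE

Running sums (mod 255):
  after byte 0 (41): sum1=65, sum2=65
  after byte 1 (E4): sum1=38, sum2=103
  after byte 2 (4C): sum1=114, sum2=217
  after byte 3 (8D): sum1=0, sum2=217
  after byte 4 (EE): sum1=238, sum2=200
Checksum = sum2·256 + sum1 = 200·256 + 238 = 51438 = 0xC8EE.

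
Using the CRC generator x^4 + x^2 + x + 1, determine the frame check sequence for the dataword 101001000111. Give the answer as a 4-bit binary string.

0011

Append 4 zeros: 1010010001110000. Divide by 10111 (XOR where the leading bit is 1):
  pos 0: 10100 XOR 10111 = 00011
  pos 3: 11100 XOR 10111 = 01011
  pos 4: 10110 XOR 10111 = 00001
  pos 8: 11110 XOR 10111 = 01001
  pos 9: 10010 XOR 10111 = 00101
  pos 11: 10100 XOR 10111 = 00011
Remainder (last 4 bits) = 0011. This is the CRC / FCS.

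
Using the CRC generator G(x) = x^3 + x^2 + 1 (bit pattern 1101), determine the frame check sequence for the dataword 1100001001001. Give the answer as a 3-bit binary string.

Append 3 zeros: 1100001001001000. Divide by 1101 (XOR where the leading bit is 1):
  pos 0: 1100 XOR 1101 = 0001
  pos 3: 1001 XOR 1101 = 0100
  pos 4: 1000 XOR 1101 = 0101
  pos 5: 1010 XOR 1101 = 0111
  pos 6: 1111 XOR 1101 = 0010
  pos 8: 1000 XOR 1101 = 0101
  pos 9: 1011 XOR 1101 = 0110
  pos 10: 1100 XOR 1101 = 0001
Remainder (last 3 bits) = 100. This is the CRC / FCS.

100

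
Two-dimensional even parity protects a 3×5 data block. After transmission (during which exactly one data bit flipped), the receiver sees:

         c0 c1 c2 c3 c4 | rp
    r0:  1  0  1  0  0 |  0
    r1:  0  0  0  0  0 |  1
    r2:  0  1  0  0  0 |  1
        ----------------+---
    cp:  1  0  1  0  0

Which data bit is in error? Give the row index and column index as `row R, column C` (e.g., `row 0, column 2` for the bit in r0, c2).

Recompute each row's even parity and compare to rp:
  r0: data parity 0, sent rp 0 → ok
  r1: data parity 0, sent rp 1 → mismatch
  r2: data parity 1, sent rp 1 → ok
Recompute each column's even parity and compare to cp:
  c0: data parity 1, sent cp 1 → ok
  c1: data parity 1, sent cp 0 → mismatch
  c2: data parity 1, sent cp 1 → ok
  c3: data parity 0, sent cp 0 → ok
  c4: data parity 0, sent cp 0 → ok
Exactly one row (r1) and one column (c1) fail → the flipped bit is at their intersection.

row 1, column 1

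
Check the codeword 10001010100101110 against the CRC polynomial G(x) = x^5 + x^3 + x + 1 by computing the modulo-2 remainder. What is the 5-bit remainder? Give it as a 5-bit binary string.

Modulo-2 division of 10001010100101110 by 101011:
  pos 0: 100010 XOR 101011 = 001001
  pos 2: 100110 XOR 101011 = 001101
  pos 4: 110110 XOR 101011 = 011101
  pos 5: 111010 XOR 101011 = 010001
  pos 6: 100011 XOR 101011 = 001000
  pos 8: 100001 XOR 101011 = 001010
  pos 10: 101011 XOR 101011 = 000000
Remainder = 00000 (zero — the frame passes the CRC check).

00000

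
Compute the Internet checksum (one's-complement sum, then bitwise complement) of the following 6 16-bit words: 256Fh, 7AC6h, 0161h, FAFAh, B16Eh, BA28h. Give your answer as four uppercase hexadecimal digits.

One's-complement addition (fold any carry out of bit 15 back into bit 0):
  0x256F + 0x7AC6 = 0x0A035
  0xA035 + 0x0161 = 0x0A196
  0xA196 + 0xFAFA = 0x19C90 → wrap carry → 0x9C91
  0x9C91 + 0xB16E = 0x14DFF → wrap carry → 0x4E00
  0x4E00 + 0xBA28 = 0x10828 → wrap carry → 0x0829
One's-complement sum = 0x0829.
Checksum = ~0x0829 & 0xFFFF = 0xF7D6.

F7D6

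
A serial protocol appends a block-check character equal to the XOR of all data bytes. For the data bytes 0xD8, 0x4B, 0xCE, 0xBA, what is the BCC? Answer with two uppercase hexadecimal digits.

E7

XOR the bytes together:
  start with 0xD8
  0xD8 ⊕ 0x4B = 0x93
  0x93 ⊕ 0xCE = 0x5D
  0x5D ⊕ 0xBA = 0xE7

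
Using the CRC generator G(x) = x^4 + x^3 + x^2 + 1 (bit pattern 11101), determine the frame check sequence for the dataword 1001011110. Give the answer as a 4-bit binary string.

Append 4 zeros: 10010111100000. Divide by 11101 (XOR where the leading bit is 1):
  pos 0: 10010 XOR 11101 = 01111
  pos 1: 11111 XOR 11101 = 00010
  pos 4: 10111 XOR 11101 = 01010
  pos 5: 10100 XOR 11101 = 01001
  pos 6: 10010 XOR 11101 = 01111
  pos 7: 11110 XOR 11101 = 00011
Remainder (last 4 bits) = 1100. This is the CRC / FCS.

1100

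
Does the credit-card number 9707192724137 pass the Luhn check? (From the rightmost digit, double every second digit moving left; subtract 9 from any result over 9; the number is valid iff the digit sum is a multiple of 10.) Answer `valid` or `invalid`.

From the right, keep odd positions and double even positions (subtract 9 from any doubled value over 9):
  doubled (positions 2,4,...): 6 8 5 9 5 5 → sum 38
  kept (positions 1,3,...): 7 1 2 2 1 0 9 → sum 22
Total = 60.
60 mod 10 = 0, so the number is valid.

valid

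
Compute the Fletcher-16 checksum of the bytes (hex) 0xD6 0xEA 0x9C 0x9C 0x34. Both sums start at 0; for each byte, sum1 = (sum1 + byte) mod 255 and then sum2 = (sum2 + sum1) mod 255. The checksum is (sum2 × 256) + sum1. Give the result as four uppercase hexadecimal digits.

212F

Running sums (mod 255):
  after byte 0 (0xD6): sum1=214, sum2=214
  after byte 1 (0xEA): sum1=193, sum2=152
  after byte 2 (0x9C): sum1=94, sum2=246
  after byte 3 (0x9C): sum1=250, sum2=241
  after byte 4 (0x34): sum1=47, sum2=33
Checksum = sum2·256 + sum1 = 33·256 + 47 = 8495 = 0x212F.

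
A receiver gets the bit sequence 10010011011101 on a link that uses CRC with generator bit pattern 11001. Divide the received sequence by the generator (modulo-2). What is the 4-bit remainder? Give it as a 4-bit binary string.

Modulo-2 division of 10010011011101 by 11001:
  pos 0: 10010 XOR 11001 = 01011
  pos 1: 10110 XOR 11001 = 01111
  pos 2: 11111 XOR 11001 = 00110
  pos 4: 11010 XOR 11001 = 00011
  pos 7: 11111 XOR 11001 = 00110
  pos 9: 11001 XOR 11001 = 00000
Remainder = 0000 (zero — the frame passes the CRC check).

0000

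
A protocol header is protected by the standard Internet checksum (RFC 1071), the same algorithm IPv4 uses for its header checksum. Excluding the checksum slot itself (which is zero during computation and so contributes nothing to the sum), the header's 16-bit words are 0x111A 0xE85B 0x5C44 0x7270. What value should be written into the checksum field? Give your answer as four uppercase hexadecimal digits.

37D5

One's-complement addition (fold any carry out of bit 15 back into bit 0):
  0x111A + 0xE85B = 0x0F975
  0xF975 + 0x5C44 = 0x155B9 → wrap carry → 0x55BA
  0x55BA + 0x7270 = 0x0C82A
One's-complement sum = 0xC82A.
Checksum = ~0xC82A & 0xFFFF = 0x37D5.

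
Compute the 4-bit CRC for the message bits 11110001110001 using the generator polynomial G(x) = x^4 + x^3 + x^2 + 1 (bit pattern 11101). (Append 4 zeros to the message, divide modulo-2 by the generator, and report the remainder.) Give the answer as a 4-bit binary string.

1100

Append 4 zeros: 111100011100010000. Divide by 11101 (XOR where the leading bit is 1):
  pos 0: 11110 XOR 11101 = 00011
  pos 3: 11001 XOR 11101 = 00100
  pos 5: 10011 XOR 11101 = 01110
  pos 6: 11100 XOR 11101 = 00001
  pos 10: 10010 XOR 11101 = 01111
  pos 11: 11110 XOR 11101 = 00011
Remainder (last 4 bits) = 1100. This is the CRC / FCS.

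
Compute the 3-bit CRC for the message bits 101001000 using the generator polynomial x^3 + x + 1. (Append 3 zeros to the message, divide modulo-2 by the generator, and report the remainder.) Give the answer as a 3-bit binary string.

Append 3 zeros: 101001000000. Divide by 1011 (XOR where the leading bit is 1):
  pos 0: 1010 XOR 1011 = 0001
  pos 3: 1010 XOR 1011 = 0001
  pos 6: 1000 XOR 1011 = 0011
  pos 8: 1100 XOR 1011 = 0111
Remainder (last 3 bits) = 111. This is the CRC / FCS.

111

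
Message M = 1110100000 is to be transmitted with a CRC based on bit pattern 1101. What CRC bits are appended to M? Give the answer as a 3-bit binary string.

011

Append 3 zeros: 1110100000000. Divide by 1101 (XOR where the leading bit is 1):
  pos 0: 1110 XOR 1101 = 0011
  pos 2: 1110 XOR 1101 = 0011
  pos 4: 1100 XOR 1101 = 0001
  pos 7: 1000 XOR 1101 = 0101
  pos 8: 1010 XOR 1101 = 0111
  pos 9: 1110 XOR 1101 = 0011
Remainder (last 3 bits) = 011. This is the CRC / FCS.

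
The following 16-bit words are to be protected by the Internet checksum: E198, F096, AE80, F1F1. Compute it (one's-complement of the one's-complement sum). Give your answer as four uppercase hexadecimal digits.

8D5D

One's-complement addition (fold any carry out of bit 15 back into bit 0):
  0xE198 + 0xF096 = 0x1D22E → wrap carry → 0xD22F
  0xD22F + 0xAE80 = 0x180AF → wrap carry → 0x80B0
  0x80B0 + 0xF1F1 = 0x172A1 → wrap carry → 0x72A2
One's-complement sum = 0x72A2.
Checksum = ~0x72A2 & 0xFFFF = 0x8D5D.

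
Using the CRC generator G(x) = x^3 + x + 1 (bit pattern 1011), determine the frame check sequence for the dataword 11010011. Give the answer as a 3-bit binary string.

011

Append 3 zeros: 11010011000. Divide by 1011 (XOR where the leading bit is 1):
  pos 0: 1101 XOR 1011 = 0110
  pos 1: 1100 XOR 1011 = 0111
  pos 2: 1110 XOR 1011 = 0101
  pos 3: 1011 XOR 1011 = 0000
  pos 7: 1000 XOR 1011 = 0011
Remainder (last 3 bits) = 011. This is the CRC / FCS.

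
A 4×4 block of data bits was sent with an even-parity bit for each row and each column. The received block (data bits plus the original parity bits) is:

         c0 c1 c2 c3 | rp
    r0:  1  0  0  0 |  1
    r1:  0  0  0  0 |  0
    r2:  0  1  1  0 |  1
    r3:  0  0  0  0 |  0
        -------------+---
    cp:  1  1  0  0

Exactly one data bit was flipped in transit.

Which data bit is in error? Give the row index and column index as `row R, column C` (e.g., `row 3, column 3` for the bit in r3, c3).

Recompute each row's even parity and compare to rp:
  r0: data parity 1, sent rp 1 → ok
  r1: data parity 0, sent rp 0 → ok
  r2: data parity 0, sent rp 1 → mismatch
  r3: data parity 0, sent rp 0 → ok
Recompute each column's even parity and compare to cp:
  c0: data parity 1, sent cp 1 → ok
  c1: data parity 1, sent cp 1 → ok
  c2: data parity 1, sent cp 0 → mismatch
  c3: data parity 0, sent cp 0 → ok
Exactly one row (r2) and one column (c2) fail → the flipped bit is at their intersection.

row 2, column 2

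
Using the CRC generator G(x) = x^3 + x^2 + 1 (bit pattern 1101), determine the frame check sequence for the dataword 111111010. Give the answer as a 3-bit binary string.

Append 3 zeros: 111111010000. Divide by 1101 (XOR where the leading bit is 1):
  pos 0: 1111 XOR 1101 = 0010
  pos 2: 1011 XOR 1101 = 0110
  pos 3: 1100 XOR 1101 = 0001
  pos 6: 1100 XOR 1101 = 0001
Remainder (last 3 bits) = 100. This is the CRC / FCS.

100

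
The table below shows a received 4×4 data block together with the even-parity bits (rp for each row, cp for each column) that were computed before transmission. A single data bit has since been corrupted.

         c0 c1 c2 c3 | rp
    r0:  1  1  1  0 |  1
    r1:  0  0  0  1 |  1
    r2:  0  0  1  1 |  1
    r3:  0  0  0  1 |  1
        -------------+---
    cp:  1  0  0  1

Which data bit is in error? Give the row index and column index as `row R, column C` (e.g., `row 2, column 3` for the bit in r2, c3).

Recompute each row's even parity and compare to rp:
  r0: data parity 1, sent rp 1 → ok
  r1: data parity 1, sent rp 1 → ok
  r2: data parity 0, sent rp 1 → mismatch
  r3: data parity 1, sent rp 1 → ok
Recompute each column's even parity and compare to cp:
  c0: data parity 1, sent cp 1 → ok
  c1: data parity 1, sent cp 0 → mismatch
  c2: data parity 0, sent cp 0 → ok
  c3: data parity 1, sent cp 1 → ok
Exactly one row (r2) and one column (c1) fail → the flipped bit is at their intersection.

row 2, column 1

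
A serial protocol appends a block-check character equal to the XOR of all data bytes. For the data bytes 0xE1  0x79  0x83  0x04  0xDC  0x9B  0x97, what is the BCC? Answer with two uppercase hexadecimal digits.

XOR the bytes together:
  start with 0xE1
  0xE1 ⊕ 0x79 = 0x98
  0x98 ⊕ 0x83 = 0x1B
  0x1B ⊕ 0x04 = 0x1F
  0x1F ⊕ 0xDC = 0xC3
  0xC3 ⊕ 0x9B = 0x58
  0x58 ⊕ 0x97 = 0xCF

CF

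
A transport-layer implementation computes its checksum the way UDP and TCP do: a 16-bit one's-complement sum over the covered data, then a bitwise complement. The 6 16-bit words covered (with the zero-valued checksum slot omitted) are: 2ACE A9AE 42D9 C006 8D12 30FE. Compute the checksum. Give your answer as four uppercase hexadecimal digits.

One's-complement addition (fold any carry out of bit 15 back into bit 0):
  0x2ACE + 0xA9AE = 0x0D47C
  0xD47C + 0x42D9 = 0x11755 → wrap carry → 0x1756
  0x1756 + 0xC006 = 0x0D75C
  0xD75C + 0x8D12 = 0x1646E → wrap carry → 0x646F
  0x646F + 0x30FE = 0x0956D
One's-complement sum = 0x956D.
Checksum = ~0x956D & 0xFFFF = 0x6A92.

6A92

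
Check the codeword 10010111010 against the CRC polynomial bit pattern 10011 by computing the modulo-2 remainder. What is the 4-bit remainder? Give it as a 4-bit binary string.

Modulo-2 division of 10010111010 by 10011:
  pos 0: 10010 XOR 10011 = 00001
  pos 4: 11110 XOR 10011 = 01101
  pos 5: 11011 XOR 10011 = 01000
  pos 6: 10000 XOR 10011 = 00011
Remainder = 0011 (nonzero — an error is detected).

0011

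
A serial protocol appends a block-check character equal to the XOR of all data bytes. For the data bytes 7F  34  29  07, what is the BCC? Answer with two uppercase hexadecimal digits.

XOR the bytes together:
  start with 0x7F
  0x7F ⊕ 0x34 = 0x4B
  0x4B ⊕ 0x29 = 0x62
  0x62 ⊕ 0x07 = 0x65

65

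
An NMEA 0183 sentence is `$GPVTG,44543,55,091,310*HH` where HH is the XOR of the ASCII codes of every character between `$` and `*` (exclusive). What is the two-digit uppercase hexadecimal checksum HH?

6A

XOR the ASCII codes of the payload characters:
  'G' = 0x47 → acc = 0x47
  'P' = 0x50 → acc = 0x17
  'V' = 0x56 → acc = 0x41
  'T' = 0x54 → acc = 0x15
  'G' = 0x47 → acc = 0x52
  ',' = 0x2C → acc = 0x7E
  '4' = 0x34 → acc = 0x4A
  '4' = 0x34 → acc = 0x7E
  '5' = 0x35 → acc = 0x4B
  '4' = 0x34 → acc = 0x7F
  '3' = 0x33 → acc = 0x4C
  ',' = 0x2C → acc = 0x60
  '5' = 0x35 → acc = 0x55
  '5' = 0x35 → acc = 0x60
  ',' = 0x2C → acc = 0x4C
  '0' = 0x30 → acc = 0x7C
  '9' = 0x39 → acc = 0x45
  '1' = 0x31 → acc = 0x74
  ',' = 0x2C → acc = 0x58
  '3' = 0x33 → acc = 0x6B
  '1' = 0x31 → acc = 0x5A
  '0' = 0x30 → acc = 0x6A
Checksum = 0x6A.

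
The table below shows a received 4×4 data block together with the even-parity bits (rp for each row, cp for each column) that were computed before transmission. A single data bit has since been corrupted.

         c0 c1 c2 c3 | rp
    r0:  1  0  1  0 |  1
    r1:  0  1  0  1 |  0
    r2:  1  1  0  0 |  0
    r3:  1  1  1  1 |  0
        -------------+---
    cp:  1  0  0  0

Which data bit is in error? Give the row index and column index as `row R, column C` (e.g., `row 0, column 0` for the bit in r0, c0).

row 0, column 1

Recompute each row's even parity and compare to rp:
  r0: data parity 0, sent rp 1 → mismatch
  r1: data parity 0, sent rp 0 → ok
  r2: data parity 0, sent rp 0 → ok
  r3: data parity 0, sent rp 0 → ok
Recompute each column's even parity and compare to cp:
  c0: data parity 1, sent cp 1 → ok
  c1: data parity 1, sent cp 0 → mismatch
  c2: data parity 0, sent cp 0 → ok
  c3: data parity 0, sent cp 0 → ok
Exactly one row (r0) and one column (c1) fail → the flipped bit is at their intersection.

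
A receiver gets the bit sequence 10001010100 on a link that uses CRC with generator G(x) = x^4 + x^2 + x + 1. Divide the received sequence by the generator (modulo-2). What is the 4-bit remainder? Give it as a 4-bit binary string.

0000

Modulo-2 division of 10001010100 by 10111:
  pos 0: 10001 XOR 10111 = 00110
  pos 2: 11001 XOR 10111 = 01110
  pos 3: 11100 XOR 10111 = 01011
  pos 4: 10111 XOR 10111 = 00000
Remainder = 0000 (zero — the frame passes the CRC check).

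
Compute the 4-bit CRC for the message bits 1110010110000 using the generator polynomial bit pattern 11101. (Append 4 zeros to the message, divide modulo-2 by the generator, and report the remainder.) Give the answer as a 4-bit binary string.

Append 4 zeros: 11100101100000000. Divide by 11101 (XOR where the leading bit is 1):
  pos 0: 11100 XOR 11101 = 00001
  pos 4: 11011 XOR 11101 = 00110
  pos 6: 11000 XOR 11101 = 00101
  pos 8: 10100 XOR 11101 = 01001
  pos 9: 10010 XOR 11101 = 01111
  pos 10: 11110 XOR 11101 = 00011
Remainder (last 4 bits) = 1100. This is the CRC / FCS.

1100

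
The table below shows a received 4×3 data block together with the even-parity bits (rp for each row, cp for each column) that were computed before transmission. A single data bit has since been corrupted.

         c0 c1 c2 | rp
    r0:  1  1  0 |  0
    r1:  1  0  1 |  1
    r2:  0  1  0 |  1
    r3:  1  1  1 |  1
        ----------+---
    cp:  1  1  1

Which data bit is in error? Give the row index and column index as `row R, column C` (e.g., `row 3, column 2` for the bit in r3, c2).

row 1, column 2

Recompute each row's even parity and compare to rp:
  r0: data parity 0, sent rp 0 → ok
  r1: data parity 0, sent rp 1 → mismatch
  r2: data parity 1, sent rp 1 → ok
  r3: data parity 1, sent rp 1 → ok
Recompute each column's even parity and compare to cp:
  c0: data parity 1, sent cp 1 → ok
  c1: data parity 1, sent cp 1 → ok
  c2: data parity 0, sent cp 1 → mismatch
Exactly one row (r1) and one column (c2) fail → the flipped bit is at their intersection.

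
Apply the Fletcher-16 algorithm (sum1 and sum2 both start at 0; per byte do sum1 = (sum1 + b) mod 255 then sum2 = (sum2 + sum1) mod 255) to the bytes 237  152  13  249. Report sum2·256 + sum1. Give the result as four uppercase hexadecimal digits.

Running sums (mod 255):
  after byte 0 (237): sum1=237, sum2=237
  after byte 1 (152): sum1=134, sum2=116
  after byte 2 (13): sum1=147, sum2=8
  after byte 3 (249): sum1=141, sum2=149
Checksum = sum2·256 + sum1 = 149·256 + 141 = 38285 = 0x958D.

958D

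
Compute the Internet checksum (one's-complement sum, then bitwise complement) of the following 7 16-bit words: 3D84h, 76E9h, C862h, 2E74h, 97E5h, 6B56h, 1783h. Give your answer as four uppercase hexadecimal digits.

39FC

One's-complement addition (fold any carry out of bit 15 back into bit 0):
  0x3D84 + 0x76E9 = 0x0B46D
  0xB46D + 0xC862 = 0x17CCF → wrap carry → 0x7CD0
  0x7CD0 + 0x2E74 = 0x0AB44
  0xAB44 + 0x97E5 = 0x14329 → wrap carry → 0x432A
  0x432A + 0x6B56 = 0x0AE80
  0xAE80 + 0x1783 = 0x0C603
One's-complement sum = 0xC603.
Checksum = ~0xC603 & 0xFFFF = 0x39FC.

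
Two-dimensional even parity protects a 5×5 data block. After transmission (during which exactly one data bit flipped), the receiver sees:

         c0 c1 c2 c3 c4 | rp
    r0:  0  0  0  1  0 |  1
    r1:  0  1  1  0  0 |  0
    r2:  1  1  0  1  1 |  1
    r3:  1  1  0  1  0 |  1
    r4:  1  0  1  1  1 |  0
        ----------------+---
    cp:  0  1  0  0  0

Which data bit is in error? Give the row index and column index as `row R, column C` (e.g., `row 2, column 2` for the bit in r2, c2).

row 2, column 0

Recompute each row's even parity and compare to rp:
  r0: data parity 1, sent rp 1 → ok
  r1: data parity 0, sent rp 0 → ok
  r2: data parity 0, sent rp 1 → mismatch
  r3: data parity 1, sent rp 1 → ok
  r4: data parity 0, sent rp 0 → ok
Recompute each column's even parity and compare to cp:
  c0: data parity 1, sent cp 0 → mismatch
  c1: data parity 1, sent cp 1 → ok
  c2: data parity 0, sent cp 0 → ok
  c3: data parity 0, sent cp 0 → ok
  c4: data parity 0, sent cp 0 → ok
Exactly one row (r2) and one column (c0) fail → the flipped bit is at their intersection.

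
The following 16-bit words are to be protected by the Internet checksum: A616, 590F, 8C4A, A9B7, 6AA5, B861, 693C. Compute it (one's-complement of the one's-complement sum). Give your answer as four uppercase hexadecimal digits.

3E94

One's-complement addition (fold any carry out of bit 15 back into bit 0):
  0xA616 + 0x590F = 0x0FF25
  0xFF25 + 0x8C4A = 0x18B6F → wrap carry → 0x8B70
  0x8B70 + 0xA9B7 = 0x13527 → wrap carry → 0x3528
  0x3528 + 0x6AA5 = 0x09FCD
  0x9FCD + 0xB861 = 0x1582E → wrap carry → 0x582F
  0x582F + 0x693C = 0x0C16B
One's-complement sum = 0xC16B.
Checksum = ~0xC16B & 0xFFFF = 0x3E94.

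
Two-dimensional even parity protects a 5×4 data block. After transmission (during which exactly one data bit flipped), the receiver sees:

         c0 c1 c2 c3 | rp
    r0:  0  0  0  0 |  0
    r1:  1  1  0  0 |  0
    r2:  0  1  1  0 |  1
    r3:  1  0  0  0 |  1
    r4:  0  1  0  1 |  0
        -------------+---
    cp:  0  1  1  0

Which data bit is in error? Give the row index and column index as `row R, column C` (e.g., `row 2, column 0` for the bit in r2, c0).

row 2, column 3

Recompute each row's even parity and compare to rp:
  r0: data parity 0, sent rp 0 → ok
  r1: data parity 0, sent rp 0 → ok
  r2: data parity 0, sent rp 1 → mismatch
  r3: data parity 1, sent rp 1 → ok
  r4: data parity 0, sent rp 0 → ok
Recompute each column's even parity and compare to cp:
  c0: data parity 0, sent cp 0 → ok
  c1: data parity 1, sent cp 1 → ok
  c2: data parity 1, sent cp 1 → ok
  c3: data parity 1, sent cp 0 → mismatch
Exactly one row (r2) and one column (c3) fail → the flipped bit is at their intersection.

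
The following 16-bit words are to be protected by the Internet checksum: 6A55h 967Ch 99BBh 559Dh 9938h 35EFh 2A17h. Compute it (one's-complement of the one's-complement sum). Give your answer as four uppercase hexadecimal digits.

1696

One's-complement addition (fold any carry out of bit 15 back into bit 0):
  0x6A55 + 0x967C = 0x100D1 → wrap carry → 0x00D2
  0x00D2 + 0x99BB = 0x09A8D
  0x9A8D + 0x559D = 0x0F02A
  0xF02A + 0x9938 = 0x18962 → wrap carry → 0x8963
  0x8963 + 0x35EF = 0x0BF52
  0xBF52 + 0x2A17 = 0x0E969
One's-complement sum = 0xE969.
Checksum = ~0xE969 & 0xFFFF = 0x1696.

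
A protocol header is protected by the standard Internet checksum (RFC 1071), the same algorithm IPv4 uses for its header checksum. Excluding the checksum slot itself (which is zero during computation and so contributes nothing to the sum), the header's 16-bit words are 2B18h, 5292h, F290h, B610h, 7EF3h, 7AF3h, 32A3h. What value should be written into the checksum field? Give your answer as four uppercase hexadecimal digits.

AD29

One's-complement addition (fold any carry out of bit 15 back into bit 0):
  0x2B18 + 0x5292 = 0x07DAA
  0x7DAA + 0xF290 = 0x1703A → wrap carry → 0x703B
  0x703B + 0xB610 = 0x1264B → wrap carry → 0x264C
  0x264C + 0x7EF3 = 0x0A53F
  0xA53F + 0x7AF3 = 0x12032 → wrap carry → 0x2033
  0x2033 + 0x32A3 = 0x052D6
One's-complement sum = 0x52D6.
Checksum = ~0x52D6 & 0xFFFF = 0xAD29.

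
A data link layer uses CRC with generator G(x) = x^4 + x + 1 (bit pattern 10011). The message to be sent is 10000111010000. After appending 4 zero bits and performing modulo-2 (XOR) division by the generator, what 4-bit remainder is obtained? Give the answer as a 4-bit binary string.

0111

Append 4 zeros: 100001110100000000. Divide by 10011 (XOR where the leading bit is 1):
  pos 0: 10000 XOR 10011 = 00011
  pos 3: 11111 XOR 10011 = 01100
  pos 4: 11000 XOR 10011 = 01011
  pos 5: 10111 XOR 10011 = 00100
  pos 7: 10000 XOR 10011 = 00011
  pos 10: 11000 XOR 10011 = 01011
  pos 11: 10110 XOR 10011 = 00101
  pos 13: 10100 XOR 10011 = 00111
Remainder (last 4 bits) = 0111. This is the CRC / FCS.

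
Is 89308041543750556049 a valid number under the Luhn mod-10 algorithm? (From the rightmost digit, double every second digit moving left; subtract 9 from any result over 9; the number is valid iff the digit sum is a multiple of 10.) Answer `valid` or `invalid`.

From the right, keep odd positions and double even positions (subtract 9 from any doubled value over 9):
  doubled (positions 2,4,...): 8 3 1 1 6 1 8 7 6 7 → sum 48
  kept (positions 1,3,...): 9 0 5 0 7 4 1 0 0 9 → sum 35
Total = 83.
83 mod 10 = 3, so the number is invalid.

invalid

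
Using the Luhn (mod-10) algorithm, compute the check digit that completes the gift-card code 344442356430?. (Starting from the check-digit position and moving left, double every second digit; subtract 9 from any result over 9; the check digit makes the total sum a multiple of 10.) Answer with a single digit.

Partial digits right→left: 0 3 4 6 5 3 2 4 4 4 4 3
Double every second digit counting from the check-digit position (so the 1st, 3rd, 5th, ... of the partial from the right).
  doubled (with −9 where >9): 0 8 1 4 8 8 → sum 29
  kept as-is: 3 6 3 4 4 3 → sum 23
Total = 29 + 23 = 52.
Check digit = (10 − (52 mod 10)) mod 10 = 8.

8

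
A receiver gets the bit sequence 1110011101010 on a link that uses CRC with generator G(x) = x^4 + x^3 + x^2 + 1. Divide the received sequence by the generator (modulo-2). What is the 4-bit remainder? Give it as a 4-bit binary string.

Modulo-2 division of 1110011101010 by 11101:
  pos 0: 11100 XOR 11101 = 00001
  pos 4: 11110 XOR 11101 = 00011
  pos 7: 11101 XOR 11101 = 00000
Remainder = 0000 (zero — the frame passes the CRC check).

0000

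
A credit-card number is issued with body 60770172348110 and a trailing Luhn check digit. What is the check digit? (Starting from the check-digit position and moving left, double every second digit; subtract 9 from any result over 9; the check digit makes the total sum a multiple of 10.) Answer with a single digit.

7

Partial digits right→left: 0 1 1 8 4 3 2 7 1 0 7 7 0 6
Double every second digit counting from the check-digit position (so the 1st, 3rd, 5th, ... of the partial from the right).
  doubled (with −9 where >9): 0 2 8 4 2 5 0 → sum 21
  kept as-is: 1 8 3 7 0 7 6 → sum 32
Total = 21 + 32 = 53.
Check digit = (10 − (53 mod 10)) mod 10 = 7.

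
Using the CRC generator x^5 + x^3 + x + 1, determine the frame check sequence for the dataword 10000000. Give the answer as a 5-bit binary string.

Append 5 zeros: 1000000000000. Divide by 101011 (XOR where the leading bit is 1):
  pos 0: 100000 XOR 101011 = 001011
  pos 2: 101100 XOR 101011 = 000111
  pos 5: 111000 XOR 101011 = 010011
  pos 6: 100110 XOR 101011 = 001101
Remainder (last 5 bits) = 11010. This is the CRC / FCS.

11010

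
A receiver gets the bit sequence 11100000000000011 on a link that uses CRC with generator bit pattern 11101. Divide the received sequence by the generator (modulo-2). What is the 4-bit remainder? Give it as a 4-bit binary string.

Modulo-2 division of 11100000000000011 by 11101:
  pos 0: 11100 XOR 11101 = 00001
  pos 4: 10000 XOR 11101 = 01101
  pos 5: 11010 XOR 11101 = 00111
  pos 7: 11100 XOR 11101 = 00001
  pos 11: 10001 XOR 11101 = 01100
  pos 12: 11001 XOR 11101 = 00100
Remainder = 0100 (nonzero — an error is detected).

0100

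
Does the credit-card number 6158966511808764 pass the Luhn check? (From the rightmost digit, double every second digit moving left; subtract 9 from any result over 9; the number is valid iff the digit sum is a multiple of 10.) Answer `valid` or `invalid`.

invalid

From the right, keep odd positions and double even positions (subtract 9 from any doubled value over 9):
  doubled (positions 2,4,...): 3 7 7 2 3 9 1 3 → sum 35
  kept (positions 1,3,...): 4 7 0 1 5 6 8 1 → sum 32
Total = 67.
67 mod 10 = 7, so the number is invalid.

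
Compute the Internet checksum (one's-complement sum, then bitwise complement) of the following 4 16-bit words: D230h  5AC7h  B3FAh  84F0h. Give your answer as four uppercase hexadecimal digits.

9A1C

One's-complement addition (fold any carry out of bit 15 back into bit 0):
  0xD230 + 0x5AC7 = 0x12CF7 → wrap carry → 0x2CF8
  0x2CF8 + 0xB3FA = 0x0E0F2
  0xE0F2 + 0x84F0 = 0x165E2 → wrap carry → 0x65E3
One's-complement sum = 0x65E3.
Checksum = ~0x65E3 & 0xFFFF = 0x9A1C.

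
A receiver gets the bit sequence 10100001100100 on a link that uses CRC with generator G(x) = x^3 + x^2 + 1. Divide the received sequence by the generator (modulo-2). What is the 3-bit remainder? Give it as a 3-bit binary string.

000

Modulo-2 division of 10100001100100 by 1101:
  pos 0: 1010 XOR 1101 = 0111
  pos 1: 1110 XOR 1101 = 0011
  pos 3: 1100 XOR 1101 = 0001
  pos 6: 1110 XOR 1101 = 0011
  pos 8: 1101 XOR 1101 = 0000
Remainder = 000 (zero — the frame passes the CRC check).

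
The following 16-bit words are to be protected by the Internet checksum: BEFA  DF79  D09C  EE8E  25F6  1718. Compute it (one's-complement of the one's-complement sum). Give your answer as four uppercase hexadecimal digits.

6551

One's-complement addition (fold any carry out of bit 15 back into bit 0):
  0xBEFA + 0xDF79 = 0x19E73 → wrap carry → 0x9E74
  0x9E74 + 0xD09C = 0x16F10 → wrap carry → 0x6F11
  0x6F11 + 0xEE8E = 0x15D9F → wrap carry → 0x5DA0
  0x5DA0 + 0x25F6 = 0x08396
  0x8396 + 0x1718 = 0x09AAE
One's-complement sum = 0x9AAE.
Checksum = ~0x9AAE & 0xFFFF = 0x6551.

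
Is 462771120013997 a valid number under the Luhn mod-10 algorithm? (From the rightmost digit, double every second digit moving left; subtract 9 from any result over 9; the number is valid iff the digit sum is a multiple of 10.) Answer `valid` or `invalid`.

From the right, keep odd positions and double even positions (subtract 9 from any doubled value over 9):
  doubled (positions 2,4,...): 9 6 0 4 2 5 3 → sum 29
  kept (positions 1,3,...): 7 9 1 0 1 7 2 4 → sum 31
Total = 60.
60 mod 10 = 0, so the number is valid.

valid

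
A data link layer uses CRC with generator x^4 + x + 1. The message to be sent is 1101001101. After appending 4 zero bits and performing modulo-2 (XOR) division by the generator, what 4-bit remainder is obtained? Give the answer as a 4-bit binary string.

0001

Append 4 zeros: 11010011010000. Divide by 10011 (XOR where the leading bit is 1):
  pos 0: 11010 XOR 10011 = 01001
  pos 1: 10010 XOR 10011 = 00001
  pos 5: 11101 XOR 10011 = 01110
  pos 6: 11100 XOR 10011 = 01111
  pos 7: 11110 XOR 10011 = 01101
  pos 8: 11010 XOR 10011 = 01001
  pos 9: 10010 XOR 10011 = 00001
Remainder (last 4 bits) = 0001. This is the CRC / FCS.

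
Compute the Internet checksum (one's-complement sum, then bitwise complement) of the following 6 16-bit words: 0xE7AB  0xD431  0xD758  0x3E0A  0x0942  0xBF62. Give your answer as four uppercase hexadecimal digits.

661A

One's-complement addition (fold any carry out of bit 15 back into bit 0):
  0xE7AB + 0xD431 = 0x1BBDC → wrap carry → 0xBBDD
  0xBBDD + 0xD758 = 0x19335 → wrap carry → 0x9336
  0x9336 + 0x3E0A = 0x0D140
  0xD140 + 0x0942 = 0x0DA82
  0xDA82 + 0xBF62 = 0x199E4 → wrap carry → 0x99E5
One's-complement sum = 0x99E5.
Checksum = ~0x99E5 & 0xFFFF = 0x661A.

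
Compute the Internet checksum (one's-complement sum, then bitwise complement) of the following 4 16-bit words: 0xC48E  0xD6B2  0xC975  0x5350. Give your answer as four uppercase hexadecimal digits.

47F8

One's-complement addition (fold any carry out of bit 15 back into bit 0):
  0xC48E + 0xD6B2 = 0x19B40 → wrap carry → 0x9B41
  0x9B41 + 0xC975 = 0x164B6 → wrap carry → 0x64B7
  0x64B7 + 0x5350 = 0x0B807
One's-complement sum = 0xB807.
Checksum = ~0xB807 & 0xFFFF = 0x47F8.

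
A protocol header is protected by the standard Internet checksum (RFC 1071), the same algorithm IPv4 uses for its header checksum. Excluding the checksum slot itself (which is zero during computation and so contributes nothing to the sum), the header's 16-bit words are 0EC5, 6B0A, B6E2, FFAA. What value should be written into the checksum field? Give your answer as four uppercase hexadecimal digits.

CFA2

One's-complement addition (fold any carry out of bit 15 back into bit 0):
  0x0EC5 + 0x6B0A = 0x079CF
  0x79CF + 0xB6E2 = 0x130B1 → wrap carry → 0x30B2
  0x30B2 + 0xFFAA = 0x1305C → wrap carry → 0x305D
One's-complement sum = 0x305D.
Checksum = ~0x305D & 0xFFFF = 0xCFA2.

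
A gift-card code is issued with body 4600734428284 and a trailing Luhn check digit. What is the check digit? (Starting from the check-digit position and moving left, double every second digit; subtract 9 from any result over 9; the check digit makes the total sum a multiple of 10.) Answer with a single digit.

4

Partial digits right→left: 4 8 2 8 2 4 4 3 7 0 0 6 4
Double every second digit counting from the check-digit position (so the 1st, 3rd, 5th, ... of the partial from the right).
  doubled (with −9 where >9): 8 4 4 8 5 0 8 → sum 37
  kept as-is: 8 8 4 3 0 6 → sum 29
Total = 37 + 29 = 66.
Check digit = (10 − (66 mod 10)) mod 10 = 4.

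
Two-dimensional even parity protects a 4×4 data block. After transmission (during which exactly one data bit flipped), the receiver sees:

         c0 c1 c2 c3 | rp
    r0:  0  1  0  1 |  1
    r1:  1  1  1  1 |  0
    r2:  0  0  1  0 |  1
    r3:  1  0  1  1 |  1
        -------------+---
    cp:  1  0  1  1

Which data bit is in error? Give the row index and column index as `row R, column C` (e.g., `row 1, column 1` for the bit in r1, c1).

row 0, column 0

Recompute each row's even parity and compare to rp:
  r0: data parity 0, sent rp 1 → mismatch
  r1: data parity 0, sent rp 0 → ok
  r2: data parity 1, sent rp 1 → ok
  r3: data parity 1, sent rp 1 → ok
Recompute each column's even parity and compare to cp:
  c0: data parity 0, sent cp 1 → mismatch
  c1: data parity 0, sent cp 0 → ok
  c2: data parity 1, sent cp 1 → ok
  c3: data parity 1, sent cp 1 → ok
Exactly one row (r0) and one column (c0) fail → the flipped bit is at their intersection.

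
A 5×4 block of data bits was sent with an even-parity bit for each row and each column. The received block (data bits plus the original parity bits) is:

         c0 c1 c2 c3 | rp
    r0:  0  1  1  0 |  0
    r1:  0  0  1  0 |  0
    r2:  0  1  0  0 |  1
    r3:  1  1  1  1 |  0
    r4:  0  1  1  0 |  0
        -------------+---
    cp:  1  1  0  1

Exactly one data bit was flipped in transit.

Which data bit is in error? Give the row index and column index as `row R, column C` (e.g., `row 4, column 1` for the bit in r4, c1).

Recompute each row's even parity and compare to rp:
  r0: data parity 0, sent rp 0 → ok
  r1: data parity 1, sent rp 0 → mismatch
  r2: data parity 1, sent rp 1 → ok
  r3: data parity 0, sent rp 0 → ok
  r4: data parity 0, sent rp 0 → ok
Recompute each column's even parity and compare to cp:
  c0: data parity 1, sent cp 1 → ok
  c1: data parity 0, sent cp 1 → mismatch
  c2: data parity 0, sent cp 0 → ok
  c3: data parity 1, sent cp 1 → ok
Exactly one row (r1) and one column (c1) fail → the flipped bit is at their intersection.

row 1, column 1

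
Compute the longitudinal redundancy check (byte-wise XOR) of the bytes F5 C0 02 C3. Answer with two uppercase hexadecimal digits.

XOR the bytes together:
  start with 0xF5
  0xF5 ⊕ 0xC0 = 0x35
  0x35 ⊕ 0x02 = 0x37
  0x37 ⊕ 0xC3 = 0xF4

F4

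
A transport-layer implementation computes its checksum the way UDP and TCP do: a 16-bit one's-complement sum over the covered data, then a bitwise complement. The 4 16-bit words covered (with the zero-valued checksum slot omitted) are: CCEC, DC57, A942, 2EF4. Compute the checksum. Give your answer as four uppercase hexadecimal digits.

7E84

One's-complement addition (fold any carry out of bit 15 back into bit 0):
  0xCCEC + 0xDC57 = 0x1A943 → wrap carry → 0xA944
  0xA944 + 0xA942 = 0x15286 → wrap carry → 0x5287
  0x5287 + 0x2EF4 = 0x0817B
One's-complement sum = 0x817B.
Checksum = ~0x817B & 0xFFFF = 0x7E84.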